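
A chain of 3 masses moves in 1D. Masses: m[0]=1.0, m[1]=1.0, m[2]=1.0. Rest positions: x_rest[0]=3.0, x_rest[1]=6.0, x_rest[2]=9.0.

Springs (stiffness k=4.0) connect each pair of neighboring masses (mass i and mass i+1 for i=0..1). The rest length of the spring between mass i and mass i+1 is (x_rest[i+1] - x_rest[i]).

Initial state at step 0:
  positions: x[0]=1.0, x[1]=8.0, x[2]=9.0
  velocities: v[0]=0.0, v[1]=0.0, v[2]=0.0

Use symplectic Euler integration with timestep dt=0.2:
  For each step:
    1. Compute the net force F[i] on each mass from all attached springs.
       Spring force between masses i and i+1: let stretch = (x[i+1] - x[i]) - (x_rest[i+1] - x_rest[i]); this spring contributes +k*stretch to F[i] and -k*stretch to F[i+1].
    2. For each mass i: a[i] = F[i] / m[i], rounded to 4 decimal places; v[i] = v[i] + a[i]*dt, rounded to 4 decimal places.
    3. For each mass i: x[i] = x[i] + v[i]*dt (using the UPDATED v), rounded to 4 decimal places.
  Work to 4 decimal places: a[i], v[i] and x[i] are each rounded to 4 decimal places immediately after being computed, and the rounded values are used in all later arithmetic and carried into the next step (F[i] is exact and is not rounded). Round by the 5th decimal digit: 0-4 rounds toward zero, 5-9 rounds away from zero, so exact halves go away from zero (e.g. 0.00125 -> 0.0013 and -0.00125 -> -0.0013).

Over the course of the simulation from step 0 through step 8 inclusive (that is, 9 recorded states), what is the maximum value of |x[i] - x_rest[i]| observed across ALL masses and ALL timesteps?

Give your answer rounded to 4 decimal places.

Step 0: x=[1.0000 8.0000 9.0000] v=[0.0000 0.0000 0.0000]
Step 1: x=[1.6400 7.0400 9.3200] v=[3.2000 -4.8000 1.6000]
Step 2: x=[2.6640 5.5808 9.7552] v=[5.1200 -7.2960 2.1760]
Step 3: x=[3.6747 4.3228 10.0025] v=[5.0534 -6.2899 1.2365]
Step 4: x=[4.3091 3.8699 9.8210] v=[3.1719 -2.2646 -0.9073]
Step 5: x=[4.3932 4.4394 9.1674] v=[0.4205 2.8476 -3.2682]
Step 6: x=[4.0047 5.7580 8.2373] v=[-1.9425 6.5930 -4.6506]
Step 7: x=[3.4167 7.1928 7.3905] v=[-2.9399 7.1738 -4.2340]
Step 8: x=[2.9529 8.0550 6.9921] v=[-2.3190 4.3111 -1.9922]
Max displacement = 2.1301

Answer: 2.1301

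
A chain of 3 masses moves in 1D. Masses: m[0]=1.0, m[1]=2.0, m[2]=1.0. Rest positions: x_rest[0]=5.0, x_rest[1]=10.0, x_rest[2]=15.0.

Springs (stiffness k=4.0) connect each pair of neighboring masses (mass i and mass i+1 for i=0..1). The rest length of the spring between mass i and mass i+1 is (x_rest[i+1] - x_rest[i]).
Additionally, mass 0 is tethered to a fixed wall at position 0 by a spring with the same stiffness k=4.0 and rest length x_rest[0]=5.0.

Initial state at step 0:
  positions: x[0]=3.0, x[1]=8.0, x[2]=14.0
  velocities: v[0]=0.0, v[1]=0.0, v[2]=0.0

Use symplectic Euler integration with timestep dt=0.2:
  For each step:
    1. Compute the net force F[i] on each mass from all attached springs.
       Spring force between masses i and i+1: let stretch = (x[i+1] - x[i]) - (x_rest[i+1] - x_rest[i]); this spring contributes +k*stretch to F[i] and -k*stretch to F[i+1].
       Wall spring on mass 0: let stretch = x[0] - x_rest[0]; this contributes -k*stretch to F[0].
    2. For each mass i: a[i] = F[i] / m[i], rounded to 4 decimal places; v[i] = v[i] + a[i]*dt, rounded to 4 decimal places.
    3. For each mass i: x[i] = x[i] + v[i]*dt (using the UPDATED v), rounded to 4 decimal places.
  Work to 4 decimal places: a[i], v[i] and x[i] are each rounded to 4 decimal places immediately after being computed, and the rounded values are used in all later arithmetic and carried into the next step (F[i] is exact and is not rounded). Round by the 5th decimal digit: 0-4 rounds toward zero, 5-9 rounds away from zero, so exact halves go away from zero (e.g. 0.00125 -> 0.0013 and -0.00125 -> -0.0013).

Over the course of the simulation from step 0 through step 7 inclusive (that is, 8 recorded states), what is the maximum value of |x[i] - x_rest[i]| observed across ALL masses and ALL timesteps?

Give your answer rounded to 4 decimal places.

Answer: 2.2247

Derivation:
Step 0: x=[3.0000 8.0000 14.0000] v=[0.0000 0.0000 0.0000]
Step 1: x=[3.3200 8.0800 13.8400] v=[1.6000 0.4000 -0.8000]
Step 2: x=[3.8704 8.2400 13.5584] v=[2.7520 0.8000 -1.4080]
Step 3: x=[4.5007 8.4759 13.2259] v=[3.1514 1.1795 -1.6627]
Step 4: x=[5.0469 8.7738 12.9334] v=[2.7310 1.4894 -1.4627]
Step 5: x=[5.3819 9.1063 12.7753] v=[1.6750 1.6625 -0.7904]
Step 6: x=[5.4517 9.4344 12.8302] v=[0.3490 1.6403 0.2744]
Step 7: x=[5.2865 9.7155 13.1418] v=[-0.8262 1.4055 1.5578]
Max displacement = 2.2247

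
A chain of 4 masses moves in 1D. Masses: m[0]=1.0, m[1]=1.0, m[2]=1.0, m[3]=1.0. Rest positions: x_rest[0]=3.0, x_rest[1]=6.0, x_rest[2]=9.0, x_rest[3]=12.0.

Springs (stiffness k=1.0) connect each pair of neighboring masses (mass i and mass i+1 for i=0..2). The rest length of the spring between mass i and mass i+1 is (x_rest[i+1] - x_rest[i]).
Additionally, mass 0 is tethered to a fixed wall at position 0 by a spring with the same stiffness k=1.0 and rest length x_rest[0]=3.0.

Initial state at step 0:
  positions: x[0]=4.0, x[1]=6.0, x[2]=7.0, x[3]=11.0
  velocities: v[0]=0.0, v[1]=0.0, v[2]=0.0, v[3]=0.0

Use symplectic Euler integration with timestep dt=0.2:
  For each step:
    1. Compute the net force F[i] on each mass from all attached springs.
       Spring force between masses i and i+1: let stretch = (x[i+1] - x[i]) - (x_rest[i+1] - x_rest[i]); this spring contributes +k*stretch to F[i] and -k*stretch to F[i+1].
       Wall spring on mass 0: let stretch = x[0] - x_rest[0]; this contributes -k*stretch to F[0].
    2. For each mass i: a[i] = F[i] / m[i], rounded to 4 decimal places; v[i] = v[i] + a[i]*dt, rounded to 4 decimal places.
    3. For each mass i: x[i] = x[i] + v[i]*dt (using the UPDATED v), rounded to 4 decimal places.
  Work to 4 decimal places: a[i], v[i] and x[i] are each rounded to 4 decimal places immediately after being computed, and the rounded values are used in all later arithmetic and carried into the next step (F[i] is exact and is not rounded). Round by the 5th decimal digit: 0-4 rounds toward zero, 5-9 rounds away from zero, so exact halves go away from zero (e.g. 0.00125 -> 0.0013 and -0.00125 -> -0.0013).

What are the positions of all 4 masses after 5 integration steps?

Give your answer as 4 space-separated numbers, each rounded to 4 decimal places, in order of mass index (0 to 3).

Answer: 2.9625 5.5493 8.3917 10.6033

Derivation:
Step 0: x=[4.0000 6.0000 7.0000 11.0000] v=[0.0000 0.0000 0.0000 0.0000]
Step 1: x=[3.9200 5.9600 7.1200 10.9600] v=[-0.4000 -0.2000 0.6000 -0.2000]
Step 2: x=[3.7648 5.8848 7.3472 10.8864] v=[-0.7760 -0.3760 1.1360 -0.3680]
Step 3: x=[3.5438 5.7833 7.6575 10.7912] v=[-1.1050 -0.5075 1.5514 -0.4758]
Step 4: x=[3.2706 5.6672 8.0182 10.6907] v=[-1.3659 -0.5806 1.8033 -0.5025]
Step 5: x=[2.9625 5.5493 8.3917 10.6033] v=[-1.5407 -0.5897 1.8676 -0.4370]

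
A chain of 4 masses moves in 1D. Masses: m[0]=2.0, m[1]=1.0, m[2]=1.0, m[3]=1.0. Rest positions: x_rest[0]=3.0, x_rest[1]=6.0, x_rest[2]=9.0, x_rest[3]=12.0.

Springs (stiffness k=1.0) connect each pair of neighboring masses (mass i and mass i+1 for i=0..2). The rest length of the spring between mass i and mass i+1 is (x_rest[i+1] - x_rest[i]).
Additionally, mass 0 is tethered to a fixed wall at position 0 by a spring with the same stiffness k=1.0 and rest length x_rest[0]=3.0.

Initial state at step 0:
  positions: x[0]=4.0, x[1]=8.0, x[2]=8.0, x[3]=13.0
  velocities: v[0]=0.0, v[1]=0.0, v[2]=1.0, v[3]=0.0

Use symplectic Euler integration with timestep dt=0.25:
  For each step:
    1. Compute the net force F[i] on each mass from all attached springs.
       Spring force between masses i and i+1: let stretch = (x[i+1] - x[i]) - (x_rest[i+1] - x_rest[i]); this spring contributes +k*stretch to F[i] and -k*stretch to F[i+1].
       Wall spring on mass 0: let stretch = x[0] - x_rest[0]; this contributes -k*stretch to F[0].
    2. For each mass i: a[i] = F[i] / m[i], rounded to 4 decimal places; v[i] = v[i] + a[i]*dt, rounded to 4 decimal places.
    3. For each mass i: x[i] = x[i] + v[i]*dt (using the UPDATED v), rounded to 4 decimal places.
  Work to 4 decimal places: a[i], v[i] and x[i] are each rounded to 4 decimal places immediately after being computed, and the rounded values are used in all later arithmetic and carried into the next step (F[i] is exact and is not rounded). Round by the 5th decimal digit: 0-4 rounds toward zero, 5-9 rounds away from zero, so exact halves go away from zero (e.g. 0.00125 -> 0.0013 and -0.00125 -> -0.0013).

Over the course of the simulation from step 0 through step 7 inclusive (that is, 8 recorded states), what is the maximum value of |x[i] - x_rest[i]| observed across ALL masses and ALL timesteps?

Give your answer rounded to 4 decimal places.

Answer: 2.8373

Derivation:
Step 0: x=[4.0000 8.0000 8.0000 13.0000] v=[0.0000 0.0000 1.0000 0.0000]
Step 1: x=[4.0000 7.7500 8.5625 12.8750] v=[0.0000 -1.0000 2.2500 -0.5000]
Step 2: x=[3.9922 7.3164 9.3438 12.6680] v=[-0.0313 -1.7344 3.1250 -0.8281]
Step 3: x=[3.9635 6.8018 10.2061 12.4407] v=[-0.1148 -2.0586 3.4492 -0.9092]
Step 4: x=[3.8996 6.3225 10.9953 12.2612] v=[-0.2555 -1.9171 3.1568 -0.7179]
Step 5: x=[3.7896 5.9839 11.5716 12.1901] v=[-0.4401 -1.3546 2.3051 -0.2844]
Step 6: x=[3.6297 5.8573 11.8373 12.2679] v=[-0.6395 -0.5063 1.0628 0.3110]
Step 7: x=[3.4260 5.9653 11.7562 12.5063] v=[-0.8148 0.4318 -0.3246 0.9534]
Max displacement = 2.8373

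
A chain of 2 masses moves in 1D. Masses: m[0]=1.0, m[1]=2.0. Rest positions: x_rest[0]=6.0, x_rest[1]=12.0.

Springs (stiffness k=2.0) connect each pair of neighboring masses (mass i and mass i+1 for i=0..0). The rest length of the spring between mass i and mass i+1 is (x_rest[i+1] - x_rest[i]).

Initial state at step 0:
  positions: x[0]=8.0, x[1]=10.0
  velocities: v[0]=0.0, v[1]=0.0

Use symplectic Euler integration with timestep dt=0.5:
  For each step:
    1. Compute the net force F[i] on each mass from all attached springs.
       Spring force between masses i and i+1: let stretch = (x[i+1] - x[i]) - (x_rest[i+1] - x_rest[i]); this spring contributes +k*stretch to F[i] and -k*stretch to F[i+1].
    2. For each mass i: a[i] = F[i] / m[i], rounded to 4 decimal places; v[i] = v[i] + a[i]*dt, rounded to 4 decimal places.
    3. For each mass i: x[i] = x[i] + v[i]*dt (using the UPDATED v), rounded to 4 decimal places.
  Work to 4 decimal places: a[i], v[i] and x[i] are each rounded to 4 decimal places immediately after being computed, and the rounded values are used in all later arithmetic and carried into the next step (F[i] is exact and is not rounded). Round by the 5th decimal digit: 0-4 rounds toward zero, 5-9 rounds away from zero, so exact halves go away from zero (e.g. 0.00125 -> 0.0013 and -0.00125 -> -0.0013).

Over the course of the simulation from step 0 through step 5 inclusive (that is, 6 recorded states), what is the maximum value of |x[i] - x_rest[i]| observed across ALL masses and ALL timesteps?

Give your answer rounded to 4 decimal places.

Step 0: x=[8.0000 10.0000] v=[0.0000 0.0000]
Step 1: x=[6.0000 11.0000] v=[-4.0000 2.0000]
Step 2: x=[3.5000 12.2500] v=[-5.0000 2.5000]
Step 3: x=[2.3750 12.8125] v=[-2.2500 1.1250]
Step 4: x=[3.4688 12.2656] v=[2.1875 -1.0938]
Step 5: x=[5.9610 11.0195] v=[4.9843 -2.4922]
Max displacement = 3.6250

Answer: 3.6250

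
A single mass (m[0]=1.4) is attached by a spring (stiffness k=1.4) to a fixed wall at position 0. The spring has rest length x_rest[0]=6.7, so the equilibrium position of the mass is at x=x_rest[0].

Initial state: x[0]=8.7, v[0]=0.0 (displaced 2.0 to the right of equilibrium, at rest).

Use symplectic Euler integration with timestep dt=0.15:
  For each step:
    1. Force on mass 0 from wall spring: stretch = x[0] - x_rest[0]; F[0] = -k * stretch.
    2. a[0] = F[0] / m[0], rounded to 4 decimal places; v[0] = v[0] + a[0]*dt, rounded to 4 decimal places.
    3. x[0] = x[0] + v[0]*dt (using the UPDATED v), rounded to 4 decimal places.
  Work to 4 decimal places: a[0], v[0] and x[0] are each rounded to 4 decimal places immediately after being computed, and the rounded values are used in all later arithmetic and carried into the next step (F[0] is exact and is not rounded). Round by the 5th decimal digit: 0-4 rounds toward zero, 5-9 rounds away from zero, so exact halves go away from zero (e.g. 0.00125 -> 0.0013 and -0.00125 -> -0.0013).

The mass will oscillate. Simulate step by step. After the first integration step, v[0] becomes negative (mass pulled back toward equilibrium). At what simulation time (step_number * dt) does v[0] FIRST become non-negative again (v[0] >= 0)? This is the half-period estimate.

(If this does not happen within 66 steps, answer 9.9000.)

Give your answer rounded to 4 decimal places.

Answer: 3.1500

Derivation:
Step 0: x=[8.7000] v=[0.0000]
Step 1: x=[8.6550] v=[-0.3000]
Step 2: x=[8.5660] v=[-0.5933]
Step 3: x=[8.4350] v=[-0.8732]
Step 4: x=[8.2650] v=[-1.1335]
Step 5: x=[8.0598] v=[-1.3683]
Step 6: x=[7.8240] v=[-1.5723]
Step 7: x=[7.5629] v=[-1.7409]
Step 8: x=[7.2824] v=[-1.8703]
Step 9: x=[6.9887] v=[-1.9577]
Step 10: x=[6.6886] v=[-2.0010]
Step 11: x=[6.3887] v=[-1.9993]
Step 12: x=[6.0958] v=[-1.9526]
Step 13: x=[5.8165] v=[-1.8620]
Step 14: x=[5.5571] v=[-1.7295]
Step 15: x=[5.3234] v=[-1.5581]
Step 16: x=[5.1207] v=[-1.3516]
Step 17: x=[4.9535] v=[-1.1147]
Step 18: x=[4.8256] v=[-0.8527]
Step 19: x=[4.7399] v=[-0.5715]
Step 20: x=[4.6983] v=[-0.2775]
Step 21: x=[4.7017] v=[0.0228]
First v>=0 after going negative at step 21, time=3.1500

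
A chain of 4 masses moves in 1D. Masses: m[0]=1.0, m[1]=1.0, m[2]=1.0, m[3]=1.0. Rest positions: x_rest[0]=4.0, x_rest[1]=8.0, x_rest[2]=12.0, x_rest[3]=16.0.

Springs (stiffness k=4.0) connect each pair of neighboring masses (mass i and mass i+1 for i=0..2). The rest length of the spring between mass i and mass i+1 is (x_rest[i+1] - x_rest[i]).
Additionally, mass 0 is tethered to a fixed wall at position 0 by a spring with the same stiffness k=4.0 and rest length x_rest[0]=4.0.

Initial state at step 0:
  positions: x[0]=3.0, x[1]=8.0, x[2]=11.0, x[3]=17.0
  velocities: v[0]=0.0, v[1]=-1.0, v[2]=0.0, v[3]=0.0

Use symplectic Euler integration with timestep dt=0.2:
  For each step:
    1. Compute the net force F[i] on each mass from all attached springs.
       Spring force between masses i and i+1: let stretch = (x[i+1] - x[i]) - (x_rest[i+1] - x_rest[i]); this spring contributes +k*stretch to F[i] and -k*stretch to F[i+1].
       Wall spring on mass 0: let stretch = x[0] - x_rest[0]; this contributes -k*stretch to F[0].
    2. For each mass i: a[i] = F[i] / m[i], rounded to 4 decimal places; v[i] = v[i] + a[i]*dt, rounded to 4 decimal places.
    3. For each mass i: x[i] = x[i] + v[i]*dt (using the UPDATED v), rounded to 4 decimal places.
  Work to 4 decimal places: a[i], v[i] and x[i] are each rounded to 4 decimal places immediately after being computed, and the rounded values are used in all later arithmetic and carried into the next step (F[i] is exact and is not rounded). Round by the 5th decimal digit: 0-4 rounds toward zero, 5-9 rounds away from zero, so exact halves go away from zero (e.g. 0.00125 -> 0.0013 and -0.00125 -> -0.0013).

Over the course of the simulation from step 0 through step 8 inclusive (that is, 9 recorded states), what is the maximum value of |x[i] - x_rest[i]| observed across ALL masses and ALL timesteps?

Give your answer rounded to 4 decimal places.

Step 0: x=[3.0000 8.0000 11.0000 17.0000] v=[0.0000 -1.0000 0.0000 0.0000]
Step 1: x=[3.3200 7.4800 11.4800 16.6800] v=[1.6000 -2.6000 2.4000 -1.6000]
Step 2: x=[3.7744 6.9344 12.1520 16.1680] v=[2.2720 -2.7280 3.3600 -2.5600]
Step 3: x=[4.1305 6.7180 12.6317 15.6534] v=[1.7805 -1.0819 2.3987 -2.5728]
Step 4: x=[4.2397 7.0338 12.6487 15.2954] v=[0.5461 1.5791 0.0851 -1.7902]
Step 5: x=[4.1176 7.8009 12.1908 15.1539] v=[-0.6104 3.8357 -2.2895 -0.7076]
Step 6: x=[3.9260 8.6811 11.5046 15.1783] v=[-0.9578 4.4010 -3.4309 0.1219]
Step 7: x=[3.8671 9.2522 10.9545 15.2549] v=[-0.2945 2.8557 -2.7507 0.3829]
Step 8: x=[4.0511 9.2341 10.8201 15.2834] v=[0.9199 -0.0905 -0.6722 0.1426]
Max displacement = 1.2820

Answer: 1.2820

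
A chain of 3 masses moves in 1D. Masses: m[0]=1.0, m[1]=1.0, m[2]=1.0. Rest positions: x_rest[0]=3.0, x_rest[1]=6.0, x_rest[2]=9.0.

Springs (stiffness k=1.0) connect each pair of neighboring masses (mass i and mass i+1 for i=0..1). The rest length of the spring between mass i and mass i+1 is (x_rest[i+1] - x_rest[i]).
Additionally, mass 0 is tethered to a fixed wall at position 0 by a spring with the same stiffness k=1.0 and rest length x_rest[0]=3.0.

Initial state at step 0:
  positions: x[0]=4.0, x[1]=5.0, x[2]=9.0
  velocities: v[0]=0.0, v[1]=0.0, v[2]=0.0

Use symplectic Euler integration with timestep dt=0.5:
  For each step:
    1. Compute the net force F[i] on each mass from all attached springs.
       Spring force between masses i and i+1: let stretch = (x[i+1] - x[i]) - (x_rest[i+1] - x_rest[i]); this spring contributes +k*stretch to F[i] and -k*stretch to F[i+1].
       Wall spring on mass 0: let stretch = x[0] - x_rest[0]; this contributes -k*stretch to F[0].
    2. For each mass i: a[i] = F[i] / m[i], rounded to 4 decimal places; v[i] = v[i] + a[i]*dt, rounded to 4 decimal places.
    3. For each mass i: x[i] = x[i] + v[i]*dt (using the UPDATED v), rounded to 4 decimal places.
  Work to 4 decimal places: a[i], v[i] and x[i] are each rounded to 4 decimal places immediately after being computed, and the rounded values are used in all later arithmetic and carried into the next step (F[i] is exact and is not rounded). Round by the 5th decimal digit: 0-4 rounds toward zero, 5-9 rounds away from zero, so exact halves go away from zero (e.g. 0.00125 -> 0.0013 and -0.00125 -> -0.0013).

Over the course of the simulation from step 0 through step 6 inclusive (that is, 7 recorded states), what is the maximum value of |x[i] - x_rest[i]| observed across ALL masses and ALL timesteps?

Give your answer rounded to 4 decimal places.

Answer: 1.1702

Derivation:
Step 0: x=[4.0000 5.0000 9.0000] v=[0.0000 0.0000 0.0000]
Step 1: x=[3.2500 5.7500 8.7500] v=[-1.5000 1.5000 -0.5000]
Step 2: x=[2.3125 6.6250 8.5000] v=[-1.8750 1.7500 -0.5000]
Step 3: x=[1.8750 6.8907 8.5313] v=[-0.8750 0.5313 0.0625]
Step 4: x=[2.2227 6.3126 8.9024] v=[0.6954 -1.1563 0.7422]
Step 5: x=[3.0372 5.3594 9.3761] v=[1.6290 -1.9064 0.9473]
Step 6: x=[3.6730 4.8298 9.5956] v=[1.2715 -1.0592 0.4390]
Max displacement = 1.1702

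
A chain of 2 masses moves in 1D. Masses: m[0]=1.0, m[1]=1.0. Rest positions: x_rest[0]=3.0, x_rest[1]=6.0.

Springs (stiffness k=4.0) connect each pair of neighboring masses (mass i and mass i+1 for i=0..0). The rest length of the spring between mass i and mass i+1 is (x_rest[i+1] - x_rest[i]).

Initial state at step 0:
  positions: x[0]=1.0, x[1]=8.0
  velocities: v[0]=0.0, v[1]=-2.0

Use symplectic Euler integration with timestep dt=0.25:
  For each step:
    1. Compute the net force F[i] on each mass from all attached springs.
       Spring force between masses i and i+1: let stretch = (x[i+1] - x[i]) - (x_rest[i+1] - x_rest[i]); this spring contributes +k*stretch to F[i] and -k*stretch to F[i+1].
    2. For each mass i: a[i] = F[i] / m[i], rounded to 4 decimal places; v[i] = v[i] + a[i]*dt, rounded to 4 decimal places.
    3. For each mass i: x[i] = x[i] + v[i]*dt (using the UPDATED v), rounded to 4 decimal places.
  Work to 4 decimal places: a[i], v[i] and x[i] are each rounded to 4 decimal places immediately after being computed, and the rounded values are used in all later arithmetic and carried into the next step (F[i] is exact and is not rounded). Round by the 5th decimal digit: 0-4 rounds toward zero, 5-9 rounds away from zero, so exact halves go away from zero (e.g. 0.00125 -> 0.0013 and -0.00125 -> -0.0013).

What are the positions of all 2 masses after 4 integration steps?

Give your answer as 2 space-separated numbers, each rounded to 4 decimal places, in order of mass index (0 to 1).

Step 0: x=[1.0000 8.0000] v=[0.0000 -2.0000]
Step 1: x=[2.0000 6.5000] v=[4.0000 -6.0000]
Step 2: x=[3.3750 4.6250] v=[5.5000 -7.5000]
Step 3: x=[4.3125 3.1875] v=[3.7500 -5.7500]
Step 4: x=[4.2188 2.7813] v=[-0.3750 -1.6250]

Answer: 4.2188 2.7813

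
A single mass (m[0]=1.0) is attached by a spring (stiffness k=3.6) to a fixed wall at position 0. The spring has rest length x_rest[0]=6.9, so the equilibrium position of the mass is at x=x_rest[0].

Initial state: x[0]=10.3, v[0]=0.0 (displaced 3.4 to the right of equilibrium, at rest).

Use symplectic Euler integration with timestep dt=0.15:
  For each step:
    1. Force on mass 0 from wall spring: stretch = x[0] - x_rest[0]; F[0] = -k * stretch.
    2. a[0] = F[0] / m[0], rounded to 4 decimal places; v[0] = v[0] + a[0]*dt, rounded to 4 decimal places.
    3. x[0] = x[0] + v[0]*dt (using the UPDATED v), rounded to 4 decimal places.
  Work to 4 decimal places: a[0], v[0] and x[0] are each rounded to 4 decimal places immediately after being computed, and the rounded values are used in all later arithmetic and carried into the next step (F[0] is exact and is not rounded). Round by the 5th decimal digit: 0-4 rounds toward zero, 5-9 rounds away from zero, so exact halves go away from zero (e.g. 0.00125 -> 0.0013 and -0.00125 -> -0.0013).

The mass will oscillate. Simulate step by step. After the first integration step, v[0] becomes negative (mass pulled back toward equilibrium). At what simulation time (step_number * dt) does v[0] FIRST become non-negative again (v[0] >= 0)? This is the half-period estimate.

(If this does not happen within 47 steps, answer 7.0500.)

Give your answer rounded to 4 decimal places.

Answer: 1.8000

Derivation:
Step 0: x=[10.3000] v=[0.0000]
Step 1: x=[10.0246] v=[-1.8360]
Step 2: x=[9.4961] v=[-3.5233]
Step 3: x=[8.7573] v=[-4.9252]
Step 4: x=[7.8681] v=[-5.9281]
Step 5: x=[6.9005] v=[-6.4509]
Step 6: x=[5.9328] v=[-6.4512]
Step 7: x=[5.0435] v=[-5.9289]
Step 8: x=[4.3045] v=[-4.9264]
Step 9: x=[3.7758] v=[-3.5248]
Step 10: x=[3.5001] v=[-1.8377]
Step 11: x=[3.4998] v=[-0.0018]
Step 12: x=[3.7749] v=[1.8343]
First v>=0 after going negative at step 12, time=1.8000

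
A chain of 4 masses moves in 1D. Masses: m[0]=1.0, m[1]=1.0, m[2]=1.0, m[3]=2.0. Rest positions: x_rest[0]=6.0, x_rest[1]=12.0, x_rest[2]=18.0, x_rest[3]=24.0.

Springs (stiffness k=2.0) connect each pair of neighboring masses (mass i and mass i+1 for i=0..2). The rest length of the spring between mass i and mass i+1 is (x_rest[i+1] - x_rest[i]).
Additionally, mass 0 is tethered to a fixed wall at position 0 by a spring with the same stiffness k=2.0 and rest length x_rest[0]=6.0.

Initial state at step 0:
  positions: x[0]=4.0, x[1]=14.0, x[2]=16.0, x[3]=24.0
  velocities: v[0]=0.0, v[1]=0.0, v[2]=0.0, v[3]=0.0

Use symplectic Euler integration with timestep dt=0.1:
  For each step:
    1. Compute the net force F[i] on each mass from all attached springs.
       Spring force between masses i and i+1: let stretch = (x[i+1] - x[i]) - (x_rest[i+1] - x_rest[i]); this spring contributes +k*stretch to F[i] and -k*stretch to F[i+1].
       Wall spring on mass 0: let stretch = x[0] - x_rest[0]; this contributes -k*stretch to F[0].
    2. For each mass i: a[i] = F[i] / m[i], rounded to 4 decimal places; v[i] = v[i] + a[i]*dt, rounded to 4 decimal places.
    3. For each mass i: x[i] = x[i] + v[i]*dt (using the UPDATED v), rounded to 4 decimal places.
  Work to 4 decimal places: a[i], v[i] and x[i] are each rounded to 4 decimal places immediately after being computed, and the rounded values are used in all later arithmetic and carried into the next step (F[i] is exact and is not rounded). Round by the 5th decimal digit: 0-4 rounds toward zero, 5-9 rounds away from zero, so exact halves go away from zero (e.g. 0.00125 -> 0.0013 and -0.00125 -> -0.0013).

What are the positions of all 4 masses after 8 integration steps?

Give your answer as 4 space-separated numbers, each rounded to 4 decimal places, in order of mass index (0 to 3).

Step 0: x=[4.0000 14.0000 16.0000 24.0000] v=[0.0000 0.0000 0.0000 0.0000]
Step 1: x=[4.1200 13.8400 16.1200 23.9800] v=[1.2000 -1.6000 1.2000 -0.2000]
Step 2: x=[4.3520 13.5312 16.3516 23.9414] v=[2.3200 -3.0880 2.3160 -0.3860]
Step 3: x=[4.6805 13.0952 16.6786 23.8869] v=[3.2854 -4.3598 3.2699 -0.5450]
Step 4: x=[5.0837 12.5626 17.0781 23.8203] v=[4.0322 -5.3261 3.9949 -0.6658]
Step 5: x=[5.5348 11.9707 17.5221 23.7463] v=[4.5112 -5.9188 4.4402 -0.7400]
Step 6: x=[6.0039 11.3611 17.9796 23.6701] v=[4.6914 -6.0957 4.5748 -0.7624]
Step 7: x=[6.4601 10.7768 18.4185 23.5970] v=[4.5621 -5.8434 4.3892 -0.7315]
Step 8: x=[6.8734 10.2590 18.8082 23.5321] v=[4.1334 -5.1784 3.8966 -0.6494]

Answer: 6.8734 10.2590 18.8082 23.5321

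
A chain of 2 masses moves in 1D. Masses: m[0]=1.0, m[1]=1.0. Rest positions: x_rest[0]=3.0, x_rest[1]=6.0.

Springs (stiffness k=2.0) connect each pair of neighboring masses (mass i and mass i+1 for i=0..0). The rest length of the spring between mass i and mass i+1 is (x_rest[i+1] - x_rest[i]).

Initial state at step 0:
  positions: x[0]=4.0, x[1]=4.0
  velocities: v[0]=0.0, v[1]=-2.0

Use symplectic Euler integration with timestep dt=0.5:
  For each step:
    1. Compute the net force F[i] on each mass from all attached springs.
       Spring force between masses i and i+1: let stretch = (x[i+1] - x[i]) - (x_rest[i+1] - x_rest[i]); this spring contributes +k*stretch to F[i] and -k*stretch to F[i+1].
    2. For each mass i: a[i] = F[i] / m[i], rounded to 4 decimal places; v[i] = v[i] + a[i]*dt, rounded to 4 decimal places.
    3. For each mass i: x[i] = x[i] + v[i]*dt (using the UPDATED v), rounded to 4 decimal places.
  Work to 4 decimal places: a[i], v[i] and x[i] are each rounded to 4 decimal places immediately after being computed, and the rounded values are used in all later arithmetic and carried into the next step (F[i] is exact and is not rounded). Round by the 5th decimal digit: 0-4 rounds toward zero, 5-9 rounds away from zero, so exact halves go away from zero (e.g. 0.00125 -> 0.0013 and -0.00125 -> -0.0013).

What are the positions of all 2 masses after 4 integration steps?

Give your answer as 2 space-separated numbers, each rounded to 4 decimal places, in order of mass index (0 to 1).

Step 0: x=[4.0000 4.0000] v=[0.0000 -2.0000]
Step 1: x=[2.5000 4.5000] v=[-3.0000 1.0000]
Step 2: x=[0.5000 5.5000] v=[-4.0000 2.0000]
Step 3: x=[-0.5000 5.5000] v=[-2.0000 0.0000]
Step 4: x=[0.0000 4.0000] v=[1.0000 -3.0000]

Answer: 0.0000 4.0000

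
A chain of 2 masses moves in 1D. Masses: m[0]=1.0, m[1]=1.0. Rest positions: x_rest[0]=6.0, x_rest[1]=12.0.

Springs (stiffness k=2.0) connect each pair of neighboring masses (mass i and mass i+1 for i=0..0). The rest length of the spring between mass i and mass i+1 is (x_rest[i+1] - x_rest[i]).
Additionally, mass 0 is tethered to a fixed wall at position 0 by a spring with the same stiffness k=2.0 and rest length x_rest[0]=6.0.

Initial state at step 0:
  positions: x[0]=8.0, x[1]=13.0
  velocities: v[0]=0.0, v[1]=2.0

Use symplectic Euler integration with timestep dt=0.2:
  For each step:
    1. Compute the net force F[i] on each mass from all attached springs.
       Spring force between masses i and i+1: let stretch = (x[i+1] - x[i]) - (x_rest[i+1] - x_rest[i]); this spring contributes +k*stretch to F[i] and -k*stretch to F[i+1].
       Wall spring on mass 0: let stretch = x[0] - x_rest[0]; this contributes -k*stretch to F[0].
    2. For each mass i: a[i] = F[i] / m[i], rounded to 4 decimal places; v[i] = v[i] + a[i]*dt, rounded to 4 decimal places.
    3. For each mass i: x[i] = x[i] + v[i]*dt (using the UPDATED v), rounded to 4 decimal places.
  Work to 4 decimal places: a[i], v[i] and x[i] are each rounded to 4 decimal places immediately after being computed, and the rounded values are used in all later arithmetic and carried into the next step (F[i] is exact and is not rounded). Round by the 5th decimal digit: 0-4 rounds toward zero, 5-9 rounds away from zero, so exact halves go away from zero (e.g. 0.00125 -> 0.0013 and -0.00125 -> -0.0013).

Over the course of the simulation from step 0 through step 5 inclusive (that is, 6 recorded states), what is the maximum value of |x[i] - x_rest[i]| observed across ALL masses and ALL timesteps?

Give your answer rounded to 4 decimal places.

Step 0: x=[8.0000 13.0000] v=[0.0000 2.0000]
Step 1: x=[7.7600 13.4800] v=[-1.2000 2.4000]
Step 2: x=[7.3568 13.9824] v=[-2.0160 2.5120]
Step 3: x=[6.8951 14.4348] v=[-2.3085 2.2618]
Step 4: x=[6.4850 14.7640] v=[-2.0507 1.6459]
Step 5: x=[6.2184 14.9109] v=[-1.3331 0.7343]
Max displacement = 2.9109

Answer: 2.9109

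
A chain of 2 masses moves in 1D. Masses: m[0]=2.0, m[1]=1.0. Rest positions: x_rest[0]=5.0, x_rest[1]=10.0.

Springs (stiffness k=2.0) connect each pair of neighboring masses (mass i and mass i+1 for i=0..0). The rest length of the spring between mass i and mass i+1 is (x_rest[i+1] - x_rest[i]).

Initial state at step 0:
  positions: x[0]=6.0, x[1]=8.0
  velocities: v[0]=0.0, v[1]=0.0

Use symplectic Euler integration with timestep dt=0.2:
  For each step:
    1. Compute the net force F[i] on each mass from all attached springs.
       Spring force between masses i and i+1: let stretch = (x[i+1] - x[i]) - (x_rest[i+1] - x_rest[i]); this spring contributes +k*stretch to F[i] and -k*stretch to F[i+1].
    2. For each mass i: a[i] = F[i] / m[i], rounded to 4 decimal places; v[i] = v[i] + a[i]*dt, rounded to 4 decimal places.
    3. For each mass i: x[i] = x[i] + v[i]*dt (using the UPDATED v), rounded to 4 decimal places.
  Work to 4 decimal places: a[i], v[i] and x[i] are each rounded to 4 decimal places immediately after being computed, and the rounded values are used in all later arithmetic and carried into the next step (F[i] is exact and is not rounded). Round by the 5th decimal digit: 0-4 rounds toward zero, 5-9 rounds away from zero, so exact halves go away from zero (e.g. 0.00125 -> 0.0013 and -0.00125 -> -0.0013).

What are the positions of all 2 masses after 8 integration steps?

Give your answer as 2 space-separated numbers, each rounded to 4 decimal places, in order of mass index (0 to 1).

Answer: 4.0013 11.9970

Derivation:
Step 0: x=[6.0000 8.0000] v=[0.0000 0.0000]
Step 1: x=[5.8800 8.2400] v=[-0.6000 1.2000]
Step 2: x=[5.6544 8.6912] v=[-1.1280 2.2560]
Step 3: x=[5.3503 9.2995] v=[-1.5206 3.0413]
Step 4: x=[5.0041 9.9918] v=[-1.7308 3.4616]
Step 5: x=[4.6574 10.6851] v=[-1.7333 3.4665]
Step 6: x=[4.3518 11.2962] v=[-1.5278 3.0554]
Step 7: x=[4.1240 11.7517] v=[-1.1389 2.2776]
Step 8: x=[4.0013 11.9970] v=[-0.6134 1.2265]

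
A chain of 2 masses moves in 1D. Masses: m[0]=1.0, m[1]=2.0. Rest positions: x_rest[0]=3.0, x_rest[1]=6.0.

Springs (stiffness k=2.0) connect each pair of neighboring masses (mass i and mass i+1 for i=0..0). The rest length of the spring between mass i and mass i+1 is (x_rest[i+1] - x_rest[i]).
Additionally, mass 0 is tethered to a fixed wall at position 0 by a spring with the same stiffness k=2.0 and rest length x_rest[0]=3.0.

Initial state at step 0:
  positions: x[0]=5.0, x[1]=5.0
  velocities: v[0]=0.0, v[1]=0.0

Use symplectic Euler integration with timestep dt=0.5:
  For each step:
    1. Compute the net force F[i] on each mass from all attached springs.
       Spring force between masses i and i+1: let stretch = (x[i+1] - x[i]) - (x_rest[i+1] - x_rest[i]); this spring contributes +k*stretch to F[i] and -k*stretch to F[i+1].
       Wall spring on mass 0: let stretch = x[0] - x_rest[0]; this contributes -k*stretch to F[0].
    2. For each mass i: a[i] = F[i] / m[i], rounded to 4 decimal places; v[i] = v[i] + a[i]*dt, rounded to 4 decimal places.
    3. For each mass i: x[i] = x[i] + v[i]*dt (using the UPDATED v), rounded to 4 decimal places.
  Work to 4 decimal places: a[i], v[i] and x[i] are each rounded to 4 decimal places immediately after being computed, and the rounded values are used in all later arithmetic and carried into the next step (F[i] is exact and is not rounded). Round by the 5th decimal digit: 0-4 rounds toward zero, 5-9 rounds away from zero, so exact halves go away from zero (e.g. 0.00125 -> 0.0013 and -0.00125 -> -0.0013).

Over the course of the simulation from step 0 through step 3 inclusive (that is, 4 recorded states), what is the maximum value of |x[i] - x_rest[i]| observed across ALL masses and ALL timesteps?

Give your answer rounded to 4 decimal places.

Answer: 2.6250

Derivation:
Step 0: x=[5.0000 5.0000] v=[0.0000 0.0000]
Step 1: x=[2.5000 5.7500] v=[-5.0000 1.5000]
Step 2: x=[0.3750 6.4375] v=[-4.2500 1.3750]
Step 3: x=[1.0938 6.3594] v=[1.4375 -0.1563]
Max displacement = 2.6250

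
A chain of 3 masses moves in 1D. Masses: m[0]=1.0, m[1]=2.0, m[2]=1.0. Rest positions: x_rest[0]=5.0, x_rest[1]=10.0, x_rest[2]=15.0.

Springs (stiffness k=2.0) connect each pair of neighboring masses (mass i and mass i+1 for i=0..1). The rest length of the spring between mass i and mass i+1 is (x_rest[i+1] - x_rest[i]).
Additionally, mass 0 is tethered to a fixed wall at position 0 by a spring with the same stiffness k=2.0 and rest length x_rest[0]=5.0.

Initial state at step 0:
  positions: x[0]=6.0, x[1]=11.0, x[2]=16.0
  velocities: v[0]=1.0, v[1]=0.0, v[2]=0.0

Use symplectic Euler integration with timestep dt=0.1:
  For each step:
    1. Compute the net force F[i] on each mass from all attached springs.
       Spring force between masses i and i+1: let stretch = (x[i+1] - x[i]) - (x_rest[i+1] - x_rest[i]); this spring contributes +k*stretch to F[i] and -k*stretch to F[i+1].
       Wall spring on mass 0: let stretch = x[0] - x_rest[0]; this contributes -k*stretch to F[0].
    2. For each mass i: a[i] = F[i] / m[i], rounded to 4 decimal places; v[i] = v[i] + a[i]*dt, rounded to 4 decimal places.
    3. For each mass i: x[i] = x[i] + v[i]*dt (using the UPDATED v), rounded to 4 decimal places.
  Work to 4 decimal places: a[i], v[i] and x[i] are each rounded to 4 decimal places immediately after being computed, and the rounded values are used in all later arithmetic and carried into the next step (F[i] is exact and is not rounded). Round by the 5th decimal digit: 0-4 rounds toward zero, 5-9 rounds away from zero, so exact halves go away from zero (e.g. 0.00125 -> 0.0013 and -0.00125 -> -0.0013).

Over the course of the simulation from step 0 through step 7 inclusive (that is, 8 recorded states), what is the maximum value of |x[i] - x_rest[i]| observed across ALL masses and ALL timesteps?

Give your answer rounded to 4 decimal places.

Answer: 1.1728

Derivation:
Step 0: x=[6.0000 11.0000 16.0000] v=[1.0000 0.0000 0.0000]
Step 1: x=[6.0800 11.0000 16.0000] v=[0.8000 0.0000 0.0000]
Step 2: x=[6.1368 11.0008 16.0000] v=[0.5680 0.0080 0.0000]
Step 3: x=[6.1681 11.0030 16.0000] v=[0.3134 0.0215 0.0002]
Step 4: x=[6.1728 11.0068 16.0001] v=[0.0468 0.0377 0.0008]
Step 5: x=[6.1507 11.0122 16.0003] v=[-0.2210 0.0536 0.0021]
Step 6: x=[6.1028 11.0188 16.0008] v=[-0.4788 0.0663 0.0045]
Step 7: x=[6.0312 11.0261 16.0016] v=[-0.7162 0.0729 0.0081]
Max displacement = 1.1728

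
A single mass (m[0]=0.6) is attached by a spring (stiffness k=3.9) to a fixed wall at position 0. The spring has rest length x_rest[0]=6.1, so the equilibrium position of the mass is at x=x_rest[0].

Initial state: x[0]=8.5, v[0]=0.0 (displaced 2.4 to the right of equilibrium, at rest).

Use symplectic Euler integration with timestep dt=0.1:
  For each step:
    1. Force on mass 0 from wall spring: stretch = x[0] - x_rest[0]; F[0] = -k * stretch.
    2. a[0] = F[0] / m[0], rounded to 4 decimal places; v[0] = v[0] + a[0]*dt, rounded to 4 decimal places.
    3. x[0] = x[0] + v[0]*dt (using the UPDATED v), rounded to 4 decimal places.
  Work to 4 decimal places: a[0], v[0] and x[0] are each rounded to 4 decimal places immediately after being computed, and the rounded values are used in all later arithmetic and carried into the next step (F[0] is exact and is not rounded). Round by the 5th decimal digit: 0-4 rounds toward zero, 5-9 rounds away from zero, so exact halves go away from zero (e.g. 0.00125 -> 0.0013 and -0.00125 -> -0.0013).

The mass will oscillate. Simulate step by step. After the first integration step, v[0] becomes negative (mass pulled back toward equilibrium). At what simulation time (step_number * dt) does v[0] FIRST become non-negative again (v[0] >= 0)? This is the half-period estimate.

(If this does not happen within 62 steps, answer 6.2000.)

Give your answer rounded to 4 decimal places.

Step 0: x=[8.5000] v=[0.0000]
Step 1: x=[8.3440] v=[-1.5600]
Step 2: x=[8.0421] v=[-3.0186]
Step 3: x=[7.6140] v=[-4.2810]
Step 4: x=[7.0875] v=[-5.2651]
Step 5: x=[6.4968] v=[-5.9070]
Step 6: x=[5.8803] v=[-6.1649]
Step 7: x=[5.2781] v=[-6.0221]
Step 8: x=[4.7293] v=[-5.4879]
Step 9: x=[4.2696] v=[-4.5969]
Step 10: x=[3.9289] v=[-3.4071]
Step 11: x=[3.7293] v=[-1.9959]
Step 12: x=[3.6838] v=[-0.4549]
Step 13: x=[3.7954] v=[1.1156]
First v>=0 after going negative at step 13, time=1.3000

Answer: 1.3000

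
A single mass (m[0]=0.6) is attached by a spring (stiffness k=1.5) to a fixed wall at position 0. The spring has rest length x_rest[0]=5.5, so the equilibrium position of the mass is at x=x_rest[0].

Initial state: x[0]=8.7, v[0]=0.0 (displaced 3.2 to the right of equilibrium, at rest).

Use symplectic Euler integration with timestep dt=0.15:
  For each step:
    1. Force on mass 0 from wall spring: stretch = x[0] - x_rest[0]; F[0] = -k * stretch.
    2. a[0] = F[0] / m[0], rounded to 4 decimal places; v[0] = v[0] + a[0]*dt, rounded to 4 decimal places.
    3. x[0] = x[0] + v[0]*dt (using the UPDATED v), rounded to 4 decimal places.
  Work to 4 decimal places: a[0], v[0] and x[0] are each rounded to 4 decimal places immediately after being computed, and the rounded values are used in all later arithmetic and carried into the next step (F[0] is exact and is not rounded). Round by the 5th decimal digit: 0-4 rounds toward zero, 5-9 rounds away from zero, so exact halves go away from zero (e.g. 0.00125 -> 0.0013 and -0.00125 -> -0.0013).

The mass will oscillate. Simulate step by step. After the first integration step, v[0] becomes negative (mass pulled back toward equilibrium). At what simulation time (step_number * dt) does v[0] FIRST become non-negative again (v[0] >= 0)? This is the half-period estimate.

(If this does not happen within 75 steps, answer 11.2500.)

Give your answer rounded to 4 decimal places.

Answer: 2.1000

Derivation:
Step 0: x=[8.7000] v=[0.0000]
Step 1: x=[8.5200] v=[-1.2000]
Step 2: x=[8.1701] v=[-2.3325]
Step 3: x=[7.6700] v=[-3.3338]
Step 4: x=[7.0479] v=[-4.1476]
Step 5: x=[6.3387] v=[-4.7281]
Step 6: x=[5.5823] v=[-5.0426]
Step 7: x=[4.8213] v=[-5.0735]
Step 8: x=[4.0985] v=[-4.8190]
Step 9: x=[3.4545] v=[-4.2934]
Step 10: x=[2.9256] v=[-3.5263]
Step 11: x=[2.5415] v=[-2.5609]
Step 12: x=[2.3238] v=[-1.4515]
Step 13: x=[2.2847] v=[-0.2604]
Step 14: x=[2.4265] v=[0.9453]
First v>=0 after going negative at step 14, time=2.1000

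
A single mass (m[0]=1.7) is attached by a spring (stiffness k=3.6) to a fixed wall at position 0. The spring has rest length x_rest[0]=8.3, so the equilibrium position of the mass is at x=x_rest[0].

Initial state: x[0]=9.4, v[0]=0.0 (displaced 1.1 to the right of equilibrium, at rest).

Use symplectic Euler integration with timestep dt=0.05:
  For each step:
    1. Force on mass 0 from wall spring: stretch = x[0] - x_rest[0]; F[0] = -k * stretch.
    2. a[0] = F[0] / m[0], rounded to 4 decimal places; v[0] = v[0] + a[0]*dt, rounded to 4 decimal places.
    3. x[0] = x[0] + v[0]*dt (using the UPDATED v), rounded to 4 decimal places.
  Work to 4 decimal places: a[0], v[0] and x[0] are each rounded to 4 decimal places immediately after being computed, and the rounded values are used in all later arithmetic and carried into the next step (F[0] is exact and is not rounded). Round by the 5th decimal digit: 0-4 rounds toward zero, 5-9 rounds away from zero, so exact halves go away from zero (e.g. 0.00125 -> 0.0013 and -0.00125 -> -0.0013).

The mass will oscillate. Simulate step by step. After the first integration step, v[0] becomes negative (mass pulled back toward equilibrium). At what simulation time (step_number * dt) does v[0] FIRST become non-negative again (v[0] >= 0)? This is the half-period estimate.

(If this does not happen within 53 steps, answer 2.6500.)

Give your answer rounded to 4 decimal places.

Answer: 2.2000

Derivation:
Step 0: x=[9.4000] v=[0.0000]
Step 1: x=[9.3942] v=[-0.1165]
Step 2: x=[9.3826] v=[-0.2324]
Step 3: x=[9.3653] v=[-0.3470]
Step 4: x=[9.3423] v=[-0.4598]
Step 5: x=[9.3138] v=[-0.5702]
Step 6: x=[9.2799] v=[-0.6775]
Step 7: x=[9.2408] v=[-0.7813]
Step 8: x=[9.1968] v=[-0.8809]
Step 9: x=[9.1480] v=[-0.9759]
Step 10: x=[9.0947] v=[-1.0657]
Step 11: x=[9.0372] v=[-1.1498]
Step 12: x=[8.9758] v=[-1.2279]
Step 13: x=[8.9108] v=[-1.2995]
Step 14: x=[8.8426] v=[-1.3642]
Step 15: x=[8.7715] v=[-1.4217]
Step 16: x=[8.6979] v=[-1.4716]
Step 17: x=[8.6222] v=[-1.5137]
Step 18: x=[8.5448] v=[-1.5478]
Step 19: x=[8.4661] v=[-1.5737]
Step 20: x=[8.3865] v=[-1.5913]
Step 21: x=[8.3065] v=[-1.6005]
Step 22: x=[8.2264] v=[-1.6012]
Step 23: x=[8.1467] v=[-1.5934]
Step 24: x=[8.0678] v=[-1.5772]
Step 25: x=[7.9902] v=[-1.5526]
Step 26: x=[7.9142] v=[-1.5198]
Step 27: x=[7.8403] v=[-1.4790]
Step 28: x=[7.7688] v=[-1.4303]
Step 29: x=[7.7001] v=[-1.3741]
Step 30: x=[7.6346] v=[-1.3106]
Step 31: x=[7.5726] v=[-1.2401]
Step 32: x=[7.5144] v=[-1.1631]
Step 33: x=[7.4604] v=[-1.0799]
Step 34: x=[7.4109] v=[-0.9910]
Step 35: x=[7.3661] v=[-0.8969]
Step 36: x=[7.3262] v=[-0.7980]
Step 37: x=[7.2915] v=[-0.6949]
Step 38: x=[7.2621] v=[-0.5881]
Step 39: x=[7.2382] v=[-0.4782]
Step 40: x=[7.2199] v=[-0.3658]
Step 41: x=[7.2073] v=[-0.2514]
Step 42: x=[7.2005] v=[-0.1357]
Step 43: x=[7.1995] v=[-0.0193]
Step 44: x=[7.2044] v=[0.0972]
First v>=0 after going negative at step 44, time=2.2000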